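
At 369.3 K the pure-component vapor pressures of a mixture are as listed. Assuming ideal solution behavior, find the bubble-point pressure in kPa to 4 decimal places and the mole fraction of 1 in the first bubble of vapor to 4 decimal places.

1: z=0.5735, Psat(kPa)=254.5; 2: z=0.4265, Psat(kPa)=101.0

At the bubble point ψ → 0, so ΣzᵢKᵢ = 1 with Kᵢ = Pᵢˢᵃᵗ/P ⇒ P = ΣzᵢPᵢˢᵃᵗ.
P = 0.5735·254.5 + 0.4265·101.0 = 189.0322 kPa
yᵢ = zᵢPᵢˢᵃᵗ/P ⇒ y_1 = 0.5735·254.5/189.0322 = 0.7721

Pbub = 189.0322 kPa, y_1 = 0.7721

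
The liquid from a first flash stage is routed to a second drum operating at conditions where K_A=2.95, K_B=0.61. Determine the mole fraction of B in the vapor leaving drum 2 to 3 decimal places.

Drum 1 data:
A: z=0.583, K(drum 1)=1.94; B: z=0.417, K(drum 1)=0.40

y_B (drum 2) = 0.508

Drum 1:
Rachford–Rice: g(ψ₁) = Σ zᵢ(Kᵢ−1)/(1+ψ₁(Kᵢ−1)) = 0.
g(0) = ΣzᵢKᵢ − 1 = 0.298 and g(1) = 1 − Σzᵢ/Kᵢ = -0.343, so a root lies in (0, 1).
Binary case is linear: z₁(K₁−1)(1+ψ₁(K₂−1)) + z₂(K₂−1)(1+ψ₁(K₁−1)) = 0
⇒ ψ₁ = [z₁(K₁−1)+z₂(K₂−1)] / [−(K₁−1)(K₂−1)] = 0.2978/0.5640 = 0.528
Drum-1 compositions:
  A: x = 0.390, y = 0.756
  B: x = 0.610, y = 0.244
Drum-2 feed = drum-1 liquid: z₂ = (0.3896, 0.6104).
Drum 2:
Let ψ₂ = V/F and solve Σ zᵢ(Kᵢ−1)/(1+ψ₂(Kᵢ−1)) = 0.
Feasibility: ΣzᵢKᵢ = 1.522, Σzᵢ/Kᵢ = 1.133 — both > 1, two phases present.
Binary case is linear: z₁(K₁−1)(1+ψ₂(K₂−1)) + z₂(K₂−1)(1+ψ₂(K₁−1)) = 0
⇒ ψ₂ = [z₁(K₁−1)+z₂(K₂−1)] / [−(K₁−1)(K₂−1)] = 0.5217/0.7605 = 0.686
  A: x = 0.167, y = 0.492
  B: x = 0.833, y = 0.508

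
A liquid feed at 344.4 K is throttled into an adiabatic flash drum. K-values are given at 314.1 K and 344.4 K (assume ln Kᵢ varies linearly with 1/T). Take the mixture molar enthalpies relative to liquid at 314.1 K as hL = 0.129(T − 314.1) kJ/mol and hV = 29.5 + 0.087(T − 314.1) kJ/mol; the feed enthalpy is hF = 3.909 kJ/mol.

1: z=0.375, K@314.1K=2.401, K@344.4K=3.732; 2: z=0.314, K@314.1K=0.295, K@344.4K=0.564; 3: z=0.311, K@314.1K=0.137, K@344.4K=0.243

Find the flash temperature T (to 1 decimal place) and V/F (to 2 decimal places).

Adiabatic flash: solve Rachford–Rice at each trial T, then check hF = ψ·hV(T) + (1−ψ)·hL(T).
  T = 314.1 K: K = (2.401, 0.295, 0.137), RR gives ψ = 0.032, H_out = 0.953 kJ/mol
  T = 344.4 K: K = (3.732, 0.564, 0.243), RR gives ψ = 0.387, H_out = 14.841 kJ/mol
  T = 329.2 K: K = (3.022, 0.414, 0.185), RR gives ψ = 0.224, H_out = 8.405 kJ/mol
  T = 321.6 K: K = (2.699, 0.350, 0.159), RR gives ψ = 0.135, H_out = 4.900 kJ/mol
  T = 317.9 K: K = (2.549, 0.322, 0.148), RR gives ψ = 0.087, H_out = 3.033 kJ/mol
  T = 319.8 K: K = (2.625, 0.336, 0.154), RR gives ψ = 0.112, H_out = 4.009 kJ/mol
Linear interpolation between T = 317.9 (H_out = 3.033) and T = 319.8 (H_out = 4.009) on hF = 3.909 gives T ≈ 319.6 K, at which ψ = 0.11.

T = 319.6 K, V/F = 0.11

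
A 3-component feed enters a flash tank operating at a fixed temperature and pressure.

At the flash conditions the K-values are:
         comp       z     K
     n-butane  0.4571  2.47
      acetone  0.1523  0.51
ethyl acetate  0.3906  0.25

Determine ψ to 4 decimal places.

ψ = 0.3009

Rachford–Rice: g(ψ) = Σ zᵢ(Kᵢ−1)/(1+ψ(Kᵢ−1)) = 0.
g(0) = ΣzᵢKᵢ − 1 = 0.3044 and g(1) = 1 − Σzᵢ/Kᵢ = -1.0461, so a root lies in (0, 1).
Newton iteration, ψ⁰ = 0.5:
  ψ = 0.5000: g = -0.18028, g' = -0.9547 → ψ = 0.3112
  ψ = 0.3112: g = -0.00914, g' = -0.8898 → ψ = 0.3009
Converged at ψ = 0.3009.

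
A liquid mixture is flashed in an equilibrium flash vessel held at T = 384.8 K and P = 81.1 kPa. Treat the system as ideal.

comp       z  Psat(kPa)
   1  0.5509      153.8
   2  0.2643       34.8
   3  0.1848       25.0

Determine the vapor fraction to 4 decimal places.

Raoult's law: Kᵢ = Pᵢˢᵃᵗ/P = Pᵢˢᵃᵗ/81.1.
  K_1 = 153.8/81.1 = 1.896424, K_2 = 34.8/81.1 = 0.429100, K_3 = 25.0/81.1 = 0.308261
Material balance + equilibrium reduce to Σ zᵢ(Kᵢ−1)/(1+ψ(Kᵢ−1)) = 0.
Check two-phase: ΣzᵢKᵢ = 1.2151 > 1 and Σzᵢ/Kᵢ = 1.5059 > 1, so g(0) = 0.2151 > 0 and g(1) = -0.5059 < 0.
Newton iteration, ψ⁰ = 0.3:
  ψ = 0.3000: g = 0.04580, g' = -0.5412 → ψ = 0.3846
  ψ = 0.3846: g = -0.00030, g' = -0.5504 → ψ = 0.3841
Converged at ψ = 0.3841.

ψ = 0.3841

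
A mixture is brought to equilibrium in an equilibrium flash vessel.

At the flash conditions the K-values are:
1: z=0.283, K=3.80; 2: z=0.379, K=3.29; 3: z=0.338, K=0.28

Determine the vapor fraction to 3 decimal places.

Let ψ = V/F and solve Σ zᵢ(Kᵢ−1)/(1+ψ(Kᵢ−1)) = 0.
Check two-phase: ΣzᵢKᵢ = 2.417 > 1 and Σzᵢ/Kᵢ = 1.397 > 1, so g(0) = 1.417 > 0 and g(1) = -0.397 < 0.
Iterate (Newton) starting at ψ = 0.5:
  ψ = 0.500: g = 0.3545, g' = -1.245 → ψ = 0.785
  ψ = 0.785: g = -0.0014, g' = -1.397 → ψ = 0.784
Converged at ψ = 0.784.

ψ = 0.784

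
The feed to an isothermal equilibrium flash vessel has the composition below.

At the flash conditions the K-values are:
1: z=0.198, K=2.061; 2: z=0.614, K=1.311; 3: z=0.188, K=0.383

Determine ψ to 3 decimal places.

ψ = 0.891

Newton iteration, ψ⁰ = 0.5:
  ψ = 0.500: g = 0.1348, g' = -0.289 → ψ = 0.966
  ψ = 0.966: g = -0.0365, g' = -0.528 → ψ = 0.897
  ψ = 0.897: g = -0.0027, g' = -0.454 → ψ = 0.891
Converged at ψ = 0.891.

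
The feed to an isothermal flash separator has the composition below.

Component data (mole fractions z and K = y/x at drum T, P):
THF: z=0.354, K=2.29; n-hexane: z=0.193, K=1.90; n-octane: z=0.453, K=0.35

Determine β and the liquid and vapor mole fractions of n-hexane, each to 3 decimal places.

Let β = V/F and solve Σ zᵢ(Kᵢ−1)/(1+β(Kᵢ−1)) = 0.
Feasibility: ΣzᵢKᵢ = 1.336, Σzᵢ/Kᵢ = 1.550 — both > 1, two phases present.
Newton–Raphson from β = 0.5:
  β = 0.500: g = -0.0388, g' = -0.712 → β = 0.445
Converged at β = 0.445.
Compositions from xᵢ = zᵢ/(1+β(Kᵢ−1)), yᵢ = Kᵢxᵢ:
  THF: x = 0.225, y = 0.515
  n-hexane: x = 0.138, y = 0.262
  n-octane: x = 0.637, y = 0.223

β = 0.445, x_n-hexane = 0.138, y_n-hexane = 0.262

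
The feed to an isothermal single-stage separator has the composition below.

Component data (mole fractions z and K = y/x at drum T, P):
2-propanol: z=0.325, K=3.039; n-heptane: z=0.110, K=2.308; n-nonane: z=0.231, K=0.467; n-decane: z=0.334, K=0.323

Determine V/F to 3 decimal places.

Rachford–Rice: g(V/F) = Σ zᵢ(Kᵢ−1)/(1+V/F(Kᵢ−1)) = 0.
g(0) = ΣzᵢKᵢ − 1 = 0.457 and g(1) = 1 − Σzᵢ/Kᵢ = -0.683, so a root lies in (0, 1).
Newton iteration, V/F⁰ = 0.5:
  V/F = 0.500: g = -0.0946, g' = -0.872 → V/F = 0.392
Converged at V/F = 0.392.

V/F = 0.392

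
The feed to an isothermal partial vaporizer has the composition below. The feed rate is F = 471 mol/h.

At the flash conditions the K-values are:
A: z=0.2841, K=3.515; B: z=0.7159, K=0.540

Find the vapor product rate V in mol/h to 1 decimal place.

V = 156.8 mol/h

Binary case is linear: z₁(K₁−1)(1+ψ(K₂−1)) + z₂(K₂−1)(1+ψ(K₁−1)) = 0
⇒ ψ = [z₁(K₁−1)+z₂(K₂−1)] / [−(K₁−1)(K₂−1)] = 0.38520/1.15690 = 0.3330
Then V = ψ·F = 0.3330·471 = 156.8 mol/h and L = F − V = 314.2 mol/h.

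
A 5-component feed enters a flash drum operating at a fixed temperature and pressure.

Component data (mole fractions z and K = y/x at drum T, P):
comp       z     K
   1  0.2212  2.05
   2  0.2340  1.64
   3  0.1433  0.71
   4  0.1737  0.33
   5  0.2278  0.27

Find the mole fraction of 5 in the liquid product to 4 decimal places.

x_5 = 0.2472

Rachford–Rice: g(V/F) = Σ zᵢ(Kᵢ−1)/(1+V/F(Kᵢ−1)) = 0.
g(0) = ΣzᵢKᵢ − 1 = 0.0578 and g(1) = 1 − Σzᵢ/Kᵢ = -0.8225, so a root lies in (0, 1).
Newton–Raphson from V/F = 0.5:
  V/F = 0.5000: g = -0.21973, g' = -0.6537 → V/F = 0.1639
  V/F = 0.1639: g = -0.02955, g' = -0.5243 → V/F = 0.1075
  V/F = 0.1075: g = 0.00005, g' = -0.5272 → V/F = 0.1076
Converged at V/F = 0.1076.
Compositions from xᵢ = zᵢ/(1+V/F(Kᵢ−1)), yᵢ = Kᵢxᵢ:
  1: x = 0.1987, y = 0.4074
  2: x = 0.2189, y = 0.3590
  3: x = 0.1479, y = 0.1050
  4: x = 0.1872, y = 0.0618
  5: x = 0.2472, y = 0.0667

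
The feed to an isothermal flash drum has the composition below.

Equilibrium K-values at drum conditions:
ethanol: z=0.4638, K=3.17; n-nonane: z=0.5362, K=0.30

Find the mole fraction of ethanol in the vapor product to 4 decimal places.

Material balance + equilibrium reduce to Σ zᵢ(Kᵢ−1)/(1+β(Kᵢ−1)) = 0.
g(0) = ΣzᵢKᵢ − 1 = 0.6311 and g(1) = 1 − Σzᵢ/Kᵢ = -0.9336, so a root lies in (0, 1).
Newton iteration, β⁰ = 0.54:
  β = 0.5400: g = -0.14002, g' = -1.1421 → β = 0.4174
  β = 0.4174: g = -0.00217, g' = -1.1257 → β = 0.4155
Converged at β = 0.4155.
Compositions from xᵢ = zᵢ/(1+β(Kᵢ−1)), yᵢ = Kᵢxᵢ:
  ethanol: x = 0.2439, y = 0.7732
  n-nonane: x = 0.7561, y = 0.2268

y_ethanol = 0.7732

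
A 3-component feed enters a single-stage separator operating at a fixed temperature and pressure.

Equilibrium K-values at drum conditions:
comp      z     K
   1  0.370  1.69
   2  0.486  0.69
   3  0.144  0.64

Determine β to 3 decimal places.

Let β = V/F and solve Σ zᵢ(Kᵢ−1)/(1+β(Kᵢ−1)) = 0.
g(0) = ΣzᵢKᵢ − 1 = 0.053 and g(1) = 1 − Σzᵢ/Kᵢ = -0.148, so a root lies in (0, 1).
Iterate (Newton) starting at β = 0.4:
  β = 0.400: g = -0.0325, g' = -0.195 → β = 0.233
  β = 0.233: g = 0.0009, g' = -0.207 → β = 0.238
Converged at β = 0.238.

β = 0.238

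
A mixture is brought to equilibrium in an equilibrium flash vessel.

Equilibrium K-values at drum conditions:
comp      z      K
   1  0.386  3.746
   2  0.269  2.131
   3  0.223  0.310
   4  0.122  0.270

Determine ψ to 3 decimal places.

Material balance + equilibrium reduce to Σ zᵢ(Kᵢ−1)/(1+ψ(Kᵢ−1)) = 0.
Check two-phase: ΣzᵢKᵢ = 2.121 > 1 and Σzᵢ/Kᵢ = 1.400 > 1, so g(0) = 1.121 > 0 and g(1) = -0.400 < 0.
Iterate (Newton) starting at ψ = 0.4:
  ψ = 0.400: g = 0.3763, g' = -1.156 → ψ = 0.725
  ψ = 0.725: g = 0.0240, g' = -1.148 → ψ = 0.746
Converged at ψ = 0.746.

ψ = 0.746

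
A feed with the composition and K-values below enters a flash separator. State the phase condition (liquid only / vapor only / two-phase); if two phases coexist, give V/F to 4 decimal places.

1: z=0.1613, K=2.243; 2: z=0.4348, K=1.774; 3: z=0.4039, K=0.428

ΣzᵢKᵢ = 1.3060; Σzᵢ/Kᵢ = 1.2607.
Both exceed 1, so a two-phase solution exists.
Material balance + equilibrium reduce to Σ zᵢ(Kᵢ−1)/(1+ψ(Kᵢ−1)) = 0.
Iterate (Newton) starting at ψ = 0.5:
  ψ = 0.5000: g = 0.04271, g' = -0.4894 → ψ = 0.5873
  ψ = 0.5873: g = -0.00063, g' = -0.5060 → ψ = 0.5860
Converged at ψ = 0.5860.

two-phase, V/F = 0.5860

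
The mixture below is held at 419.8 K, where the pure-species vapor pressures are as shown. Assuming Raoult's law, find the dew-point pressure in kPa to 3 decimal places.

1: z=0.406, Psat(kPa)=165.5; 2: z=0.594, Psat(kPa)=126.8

At the dew point ψ → 1, so Σzᵢ/Kᵢ = 1 with Kᵢ = Pᵢˢᵃᵗ/P ⇒ 1/P = Σzᵢ/Pᵢˢᵃᵗ.
1/P = 0.406/165.5 + 0.594/126.8 = 0.007138 ⇒ P = 140.101 kPa

Pdew = 140.101 kPa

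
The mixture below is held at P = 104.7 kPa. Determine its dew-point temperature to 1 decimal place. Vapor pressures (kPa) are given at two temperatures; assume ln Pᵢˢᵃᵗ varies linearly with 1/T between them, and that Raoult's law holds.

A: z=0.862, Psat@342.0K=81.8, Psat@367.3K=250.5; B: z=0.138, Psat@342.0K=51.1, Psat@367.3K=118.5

Dew-point temperature: Σzᵢ·P/Pᵢˢᵃᵗ(T) = 1. Interpolate ln Pᵢˢᵃᵗ = aᵢ + bᵢ/T.
  T = 342.0 K: ΣzᵢP/Pᵢˢᵃᵗ = 1.3861
  T = 367.3 K: ΣzᵢP/Pᵢˢᵃᵗ = 0.4822
  T = 354.6 K: ΣzᵢP/Pᵢˢᵃᵗ = 0.8026
  T = 348.3 K: ΣzᵢP/Pᵢˢᵃᵗ = 1.0491
  T = 351.5 K: ΣzᵢP/Pᵢˢᵃᵗ = 0.9145
  T = 349.9 K: ΣzᵢP/Pᵢˢᵃᵗ = 0.9791
Interpolating between 348.3 K and 349.9 K gives T ≈ 349.4 K.

T = 349.4 K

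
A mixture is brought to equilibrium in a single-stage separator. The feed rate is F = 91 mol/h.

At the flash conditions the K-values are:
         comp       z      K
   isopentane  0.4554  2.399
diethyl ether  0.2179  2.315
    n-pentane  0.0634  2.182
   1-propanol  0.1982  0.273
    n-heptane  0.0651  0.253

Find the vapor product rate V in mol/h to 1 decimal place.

V = 73.9 mol/h

Iterate (Newton) starting at ψ = 0.5:
  ψ = 0.5000: g = 0.29085, g' = -0.8319 → ψ = 0.8496
  ψ = 0.8496: g = -0.04619, g' = -1.2811 → ψ = 0.8136
  ψ = 0.8136: g = -0.00209, g' = -1.1697 → ψ = 0.8118
Converged at ψ = 0.8118.
Then V = ψ·F = 0.8118·91 = 73.9 mol/h and L = F − V = 17.1 mol/h.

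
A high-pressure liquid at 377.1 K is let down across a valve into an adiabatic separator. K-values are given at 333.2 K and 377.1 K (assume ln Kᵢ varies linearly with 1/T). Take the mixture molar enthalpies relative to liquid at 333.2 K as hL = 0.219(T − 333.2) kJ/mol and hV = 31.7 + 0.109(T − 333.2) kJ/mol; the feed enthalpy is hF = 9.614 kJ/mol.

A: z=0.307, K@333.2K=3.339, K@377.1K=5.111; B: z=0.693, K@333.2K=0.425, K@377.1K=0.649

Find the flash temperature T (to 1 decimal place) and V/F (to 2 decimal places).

Adiabatic flash: solve Rachford–Rice at each trial T, then check hF = ψ·hV(T) + (1−ψ)·hL(T).
  T = 333.2 K: K = (3.339, 0.425), RR gives ψ = 0.238, H_out = 7.533 kJ/mol
  T = 377.1 K: K = (5.111, 0.649), RR gives ψ = 0.706, H_out = 28.587 kJ/mol
  T = 355.1 K: K = (4.184, 0.532), RR gives ψ = 0.438, H_out = 17.629 kJ/mol
  T = 344.1 K: K = (3.749, 0.477), RR gives ψ = 0.335, H_out = 12.599 kJ/mol
  T = 338.6 K: K = (3.540, 0.450), RR gives ψ = 0.286, H_out = 10.069 kJ/mol
  T = 335.9 K: K = (3.439, 0.438), RR gives ψ = 0.262, H_out = 8.810 kJ/mol
  T = 337.2 K: K = (3.487, 0.444), RR gives ψ = 0.273, H_out = 9.418 kJ/mol
Linear interpolation between T = 337.2 (H_out = 9.418) and T = 338.6 (H_out = 10.069) on hF = 9.614 gives T ≈ 337.6 K, at which ψ = 0.28.

T = 337.6 K, V/F = 0.28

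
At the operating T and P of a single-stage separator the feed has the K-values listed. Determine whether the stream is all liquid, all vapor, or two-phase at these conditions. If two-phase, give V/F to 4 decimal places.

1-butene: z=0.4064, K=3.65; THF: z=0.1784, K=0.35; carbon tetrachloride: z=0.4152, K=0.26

two-phase, V/F = 0.3454

ΣzᵢKᵢ = 1.6538; Σzᵢ/Kᵢ = 2.2180.
Both exceed 1, so a two-phase solution exists.
Let ψ = V/F and solve Σ zᵢ(Kᵢ−1)/(1+ψ(Kᵢ−1)) = 0.
Iterate (Newton) starting at ψ = 0.5:
  ψ = 0.5000: g = -0.19628, g' = -1.2662 → ψ = 0.3450
  ψ = 0.3450: g = 0.00055, g' = -1.3141 → ψ = 0.3454
Converged at ψ = 0.3454.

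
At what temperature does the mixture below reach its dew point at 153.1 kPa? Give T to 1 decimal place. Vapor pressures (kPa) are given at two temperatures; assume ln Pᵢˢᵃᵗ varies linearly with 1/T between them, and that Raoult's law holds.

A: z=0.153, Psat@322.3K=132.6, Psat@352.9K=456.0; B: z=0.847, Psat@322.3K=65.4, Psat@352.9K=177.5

T = 345.0 K

Dew-point temperature: Σzᵢ·P/Pᵢˢᵃᵗ(T) = 1. Interpolate ln Pᵢˢᵃᵗ = aᵢ + bᵢ/T.
  T = 322.3 K: ΣzᵢP/Pᵢˢᵃᵗ = 2.1595
  T = 352.9 K: ΣzᵢP/Pᵢˢᵃᵗ = 0.7819
  T = 337.6 K: ΣzᵢP/Pᵢˢᵃᵗ = 1.2693
  T = 345.2 K: ΣzᵢP/Pᵢˢᵃᵗ = 0.9924
  T = 341.4 K: ΣzᵢP/Pᵢˢᵃᵗ = 1.1207
  T = 343.3 K: ΣzᵢP/Pᵢˢᵃᵗ = 1.0542
Interpolating between 343.3 K and 345.2 K gives T ≈ 345.0 K.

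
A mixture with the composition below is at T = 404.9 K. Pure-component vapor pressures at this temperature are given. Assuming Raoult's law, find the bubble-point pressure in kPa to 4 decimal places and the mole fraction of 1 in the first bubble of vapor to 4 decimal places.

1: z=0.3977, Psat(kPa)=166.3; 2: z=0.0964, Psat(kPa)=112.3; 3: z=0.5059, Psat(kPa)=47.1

At the bubble point ψ → 0, so ΣzᵢKᵢ = 1 with Kᵢ = Pᵢˢᵃᵗ/P ⇒ P = ΣzᵢPᵢˢᵃᵗ.
P = 0.3977·166.3 + 0.0964·112.3 + 0.5059·47.1 = 100.7911 kPa
yᵢ = zᵢPᵢˢᵃᵗ/P ⇒ y_1 = 0.3977·166.3/100.7911 = 0.6562

Pbub = 100.7911 kPa, y_1 = 0.6562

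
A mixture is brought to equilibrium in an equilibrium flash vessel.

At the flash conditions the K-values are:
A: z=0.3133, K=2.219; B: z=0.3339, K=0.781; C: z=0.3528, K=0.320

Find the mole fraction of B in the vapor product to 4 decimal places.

y_B = 0.2675

Rachford–Rice: g(ψ) = Σ zᵢ(Kᵢ−1)/(1+ψ(Kᵢ−1)) = 0.
g(0) = ΣzᵢKᵢ − 1 = 0.0689 and g(1) = 1 − Σzᵢ/Kᵢ = -0.6712, so a root lies in (0, 1).
Newton iteration, ψ⁰ = 0.5:
  ψ = 0.5000: g = -0.20832, g' = -0.5744 → ψ = 0.1373
  ψ = 0.1373: g = -0.01286, g' = -0.5571 → ψ = 0.1142
  ψ = 0.1142: g = 0.00011, g' = -0.5673 → ψ = 0.1144
Converged at ψ = 0.1144.
Compositions from xᵢ = zᵢ/(1+ψ(Kᵢ−1)), yᵢ = Kᵢxᵢ:
  A: x = 0.2749, y = 0.6101
  B: x = 0.3425, y = 0.2675
  C: x = 0.3826, y = 0.1224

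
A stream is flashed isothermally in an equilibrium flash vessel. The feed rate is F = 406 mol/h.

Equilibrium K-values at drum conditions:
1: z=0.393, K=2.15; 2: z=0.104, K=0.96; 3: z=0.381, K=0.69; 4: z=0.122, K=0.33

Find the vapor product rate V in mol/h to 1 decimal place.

Iterate (Newton) starting at β = 0.5:
  β = 0.500: g = 0.0200, g' = -0.385 → β = 0.552
Converged at β = 0.552.
Then V = β·F = 0.5520·406 = 224.1 mol/h and L = F − V = 181.9 mol/h.

V = 224.1 mol/h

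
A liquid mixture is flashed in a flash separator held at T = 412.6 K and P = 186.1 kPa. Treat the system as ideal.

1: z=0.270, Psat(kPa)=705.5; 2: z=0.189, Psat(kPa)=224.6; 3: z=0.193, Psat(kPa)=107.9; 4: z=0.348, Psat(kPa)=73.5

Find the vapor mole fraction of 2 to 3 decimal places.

Raoult's law: Kᵢ = Pᵢˢᵃᵗ/P = Pᵢˢᵃᵗ/186.1.
  K_1 = 705.5/186.1 = 3.79097, K_2 = 224.6/186.1 = 1.20688, K_3 = 107.9/186.1 = 0.57980, K_4 = 73.5/186.1 = 0.39495
Material balance + equilibrium reduce to Σ zᵢ(Kᵢ−1)/(1+β(Kᵢ−1)) = 0.
Feasibility: ΣzᵢKᵢ = 1.501, Σzᵢ/Kᵢ = 1.442 — both > 1, two phases present.
Newton iteration, β⁰ = 0.5:
  β = 0.500: g = -0.0545, g' = -0.690 → β = 0.421
  β = 0.421: g = 0.0014, g' = -0.731 → β = 0.423
Converged at β = 0.423.
Compositions from xᵢ = zᵢ/(1+β(Kᵢ−1)), yᵢ = Kᵢxᵢ:
  1: x = 0.124, y = 0.469
  2: x = 0.174, y = 0.210
  3: x = 0.235, y = 0.136
  4: x = 0.468, y = 0.185

y_2 = 0.210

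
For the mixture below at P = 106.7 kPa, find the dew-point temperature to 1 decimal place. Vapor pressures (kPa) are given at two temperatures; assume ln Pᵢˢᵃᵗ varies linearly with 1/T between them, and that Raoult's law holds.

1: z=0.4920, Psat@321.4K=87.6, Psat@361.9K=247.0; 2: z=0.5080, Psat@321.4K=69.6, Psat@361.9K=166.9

T = 334.1 K

Dew-point temperature: Σzᵢ·P/Pᵢˢᵃᵗ(T) = 1. Interpolate ln Pᵢˢᵃᵗ = aᵢ + bᵢ/T.
  T = 321.4 K: ΣzᵢP/Pᵢˢᵃᵗ = 1.3781
  T = 361.9 K: ΣzᵢP/Pᵢˢᵃᵗ = 0.5373
  T = 341.6 K: ΣzᵢP/Pᵢˢᵃᵗ = 0.8371
  T = 331.5 K: ΣzᵢP/Pᵢˢᵃᵗ = 1.0657
  T = 336.6 K: ΣzᵢP/Pᵢˢᵃᵗ = 0.9416
  T = 334.1 K: ΣzᵢP/Pᵢˢᵃᵗ = 1.0000
Interpolating between 334.1 K and 336.6 K gives T ≈ 334.1 K.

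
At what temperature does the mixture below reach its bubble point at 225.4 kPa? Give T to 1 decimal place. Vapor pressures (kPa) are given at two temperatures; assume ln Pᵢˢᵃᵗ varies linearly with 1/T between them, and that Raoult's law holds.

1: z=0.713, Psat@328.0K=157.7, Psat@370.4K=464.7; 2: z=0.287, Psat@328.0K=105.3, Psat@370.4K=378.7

Bubble-point temperature: ΣzᵢPᵢˢᵃᵗ(T) = P. Interpolate ln Pᵢˢᵃᵗ = aᵢ + bᵢ/T.
  T = 328.0 K: ΣzᵢPᵢˢᵃᵗ = 142.66 kPa
  T = 370.4 K: ΣzᵢPᵢˢᵃᵗ = 440.02 kPa
  T = 349.2 K: ΣzᵢPᵢˢᵃᵗ = 259.03 kPa
  T = 338.6 K: ΣzᵢPᵢˢᵃᵗ = 193.99 kPa
  T = 343.9 K: ΣzᵢPᵢˢᵃᵗ = 224.65 kPa
  T = 346.5 K: ΣzᵢPᵢˢᵃᵗ = 241.04 kPa
Interpolating between 343.9 K and 346.5 K gives T ≈ 344.0 K.

T = 344.0 K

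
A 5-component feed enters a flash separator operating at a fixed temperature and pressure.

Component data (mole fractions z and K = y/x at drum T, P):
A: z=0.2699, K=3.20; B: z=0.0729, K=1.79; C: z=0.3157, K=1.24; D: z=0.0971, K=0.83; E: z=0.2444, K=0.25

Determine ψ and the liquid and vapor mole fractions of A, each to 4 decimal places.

ψ = 0.6129, x_A = 0.1149, y_A = 0.3678

Newton iteration, ψ⁰ = 0.5:
  ψ = 0.5000: g = 0.08037, g' = -0.6894 → ψ = 0.6166
  ψ = 0.6166: g = -0.00271, g' = -0.7488 → ψ = 0.6130
Converged at ψ = 0.6129.
Compositions from xᵢ = zᵢ/(1+ψ(Kᵢ−1)), yᵢ = Kᵢxᵢ:
  A: x = 0.1149, y = 0.3678
  B: x = 0.0491, y = 0.0879
  C: x = 0.2752, y = 0.3413
  D: x = 0.1084, y = 0.0900
  E: x = 0.4523, y = 0.1131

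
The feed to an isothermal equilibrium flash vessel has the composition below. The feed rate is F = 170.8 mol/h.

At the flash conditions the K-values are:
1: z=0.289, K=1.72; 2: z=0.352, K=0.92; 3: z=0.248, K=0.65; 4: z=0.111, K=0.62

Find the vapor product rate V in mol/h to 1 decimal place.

V = 48.8 mol/h

Rachford–Rice: g(β) = Σ zᵢ(Kᵢ−1)/(1+β(Kᵢ−1)) = 0.
Check two-phase: ΣzᵢKᵢ = 1.051 > 1 and Σzᵢ/Kᵢ = 1.111 > 1, so g(0) = 0.051 > 0 and g(1) = -0.111 < 0.
Iterate (Newton) starting at β = 0.5:
  β = 0.500: g = -0.0336, g' = -0.153 → β = 0.280
  β = 0.280: g = 0.0010, g' = -0.164 → β = 0.286
Converged at β = 0.286.
Then V = β·F = 0.2857·170.8 = 48.8 mol/h and L = F − V = 122.0 mol/h.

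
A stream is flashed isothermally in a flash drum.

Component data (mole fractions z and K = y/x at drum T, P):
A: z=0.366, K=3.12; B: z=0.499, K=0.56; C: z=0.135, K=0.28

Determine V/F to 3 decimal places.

V/F = 0.422

Newton–Raphson from V/F = 0.5:
  V/F = 0.500: g = -0.0567, g' = -0.717 → V/F = 0.421
  V/F = 0.421: g = 0.0011, g' = -0.749 → V/F = 0.422
Converged at V/F = 0.422.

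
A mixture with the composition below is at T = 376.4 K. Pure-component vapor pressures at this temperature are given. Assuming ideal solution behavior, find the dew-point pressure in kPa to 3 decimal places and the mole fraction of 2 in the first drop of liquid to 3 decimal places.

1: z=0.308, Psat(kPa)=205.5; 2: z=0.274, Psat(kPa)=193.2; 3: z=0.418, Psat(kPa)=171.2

Pdew = 186.616 kPa, x_2 = 0.265

At the dew point ψ → 1, so Σzᵢ/Kᵢ = 1 with Kᵢ = Pᵢˢᵃᵗ/P ⇒ 1/P = Σzᵢ/Pᵢˢᵃᵗ.
1/P = 0.308/205.5 + 0.274/193.2 + 0.418/171.2 = 0.005359 ⇒ P = 186.616 kPa
xᵢ = zᵢP/Pᵢˢᵃᵗ ⇒ x_2 = 0.274·186.616/193.2 = 0.265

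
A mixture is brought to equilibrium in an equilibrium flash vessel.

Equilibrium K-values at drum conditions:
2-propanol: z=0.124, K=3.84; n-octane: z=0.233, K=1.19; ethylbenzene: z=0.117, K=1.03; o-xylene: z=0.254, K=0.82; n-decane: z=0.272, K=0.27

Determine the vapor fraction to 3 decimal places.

Rachford–Rice: g(ψ) = Σ zᵢ(Kᵢ−1)/(1+ψ(Kᵢ−1)) = 0.
Check two-phase: ΣzᵢKᵢ = 1.156 > 1 and Σzᵢ/Kᵢ = 1.659 > 1, so g(0) = 0.156 > 0 and g(1) = -0.659 < 0.
Newton iteration, ψ⁰ = 0.55:
  ψ = 0.550: g = -0.2015, g' = -0.574 → ψ = 0.199
  ψ = 0.199: g = -0.0086, g' = -0.623 → ψ = 0.185
Converged at ψ = 0.185.

ψ = 0.185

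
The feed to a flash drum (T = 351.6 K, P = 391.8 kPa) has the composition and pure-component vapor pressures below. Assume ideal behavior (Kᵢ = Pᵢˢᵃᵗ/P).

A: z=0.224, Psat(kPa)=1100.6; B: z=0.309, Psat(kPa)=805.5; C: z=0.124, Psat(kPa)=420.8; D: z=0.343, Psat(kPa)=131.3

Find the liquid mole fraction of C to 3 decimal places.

Raoult's law: Kᵢ = Pᵢˢᵃᵗ/P = Pᵢˢᵃᵗ/391.8.
  K_A = 1100.6/391.8 = 2.80909, K_B = 805.5/391.8 = 2.05590, K_C = 420.8/391.8 = 1.07402, K_D = 131.3/391.8 = 0.33512
Let ψ = V/F and solve Σ zᵢ(Kᵢ−1)/(1+ψ(Kᵢ−1)) = 0.
Feasibility: ΣzᵢKᵢ = 1.513, Σzᵢ/Kᵢ = 1.369 — both > 1, two phases present.
Newton–Raphson from ψ = 0.47:
  ψ = 0.470: g = 0.1142, g' = -0.689 → ψ = 0.636
  ψ = 0.636: g = -0.0025, g' = -0.737 → ψ = 0.632
Converged at ψ = 0.632.
Compositions from xᵢ = zᵢ/(1+ψ(Kᵢ−1)), yᵢ = Kᵢxᵢ:
  A: x = 0.104, y = 0.294
  B: x = 0.185, y = 0.381
  C: x = 0.118, y = 0.127
  D: x = 0.592, y = 0.198

x_C = 0.118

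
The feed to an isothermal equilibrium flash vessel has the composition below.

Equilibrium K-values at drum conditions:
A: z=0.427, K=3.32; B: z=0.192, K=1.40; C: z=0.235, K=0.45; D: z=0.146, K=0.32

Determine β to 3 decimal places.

β = 0.748

Rachford–Rice: g(β) = Σ zᵢ(Kᵢ−1)/(1+β(Kᵢ−1)) = 0.
Check two-phase: ΣzᵢKᵢ = 1.839 > 1 and Σzᵢ/Kᵢ = 1.244 > 1, so g(0) = 0.839 > 0 and g(1) = -0.244 < 0.
Iterate (Newton) starting at β = 0.5:
  β = 0.500: g = 0.1939, g' = -0.804 → β = 0.741
  β = 0.741: g = 0.0052, g' = -0.806 → β = 0.748
Converged at β = 0.748.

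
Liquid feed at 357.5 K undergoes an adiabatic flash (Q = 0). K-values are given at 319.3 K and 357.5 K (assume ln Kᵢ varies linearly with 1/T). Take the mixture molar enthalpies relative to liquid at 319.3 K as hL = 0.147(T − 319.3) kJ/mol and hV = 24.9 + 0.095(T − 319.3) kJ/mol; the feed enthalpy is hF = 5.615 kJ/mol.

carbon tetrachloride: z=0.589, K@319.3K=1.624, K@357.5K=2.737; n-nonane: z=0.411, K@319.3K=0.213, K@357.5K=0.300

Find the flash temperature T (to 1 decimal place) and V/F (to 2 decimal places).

Adiabatic flash: solve Rachford–Rice at each trial T, then check hF = ψ·hV(T) + (1−ψ)·hL(T).
  T = 319.3 K: K = (1.624, 0.213), RR gives ψ = 0.090, H_out = 2.235 kJ/mol
  T = 357.5 K: K = (2.737, 0.300), RR gives ψ = 0.605, H_out = 19.474 kJ/mol
  T = 338.4 K: K = (2.140, 0.255), RR gives ψ = 0.430, H_out = 13.092 kJ/mol
  T = 328.9 K: K = (1.873, 0.234), RR gives ψ = 0.298, H_out = 8.682 kJ/mol
  T = 324.1 K: K = (1.746, 0.223), RR gives ψ = 0.207, H_out = 5.817 kJ/mol
  T = 321.7 K: K = (1.684, 0.218), RR gives ψ = 0.153, H_out = 4.136 kJ/mol
Linear interpolation between T = 321.7 (H_out = 4.136) and T = 324.1 (H_out = 5.817) on hF = 5.615 gives T ≈ 323.8 K, at which ψ = 0.20.

T = 323.8 K, V/F = 0.20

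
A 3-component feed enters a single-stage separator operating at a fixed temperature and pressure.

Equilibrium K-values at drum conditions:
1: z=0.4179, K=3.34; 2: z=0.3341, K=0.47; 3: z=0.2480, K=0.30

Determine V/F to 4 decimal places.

Material balance + equilibrium reduce to Σ zᵢ(Kᵢ−1)/(1+V/F(Kᵢ−1)) = 0.
Feasibility: ΣzᵢKᵢ = 1.6272, Σzᵢ/Kᵢ = 1.6626 — both > 1, two phases present.
Newton–Raphson from V/F = 0.51:
  V/F = 0.5100: g = -0.06682, g' = -0.9458 → V/F = 0.4394
  V/F = 0.4394: g = 0.00065, g' = -0.9692 → V/F = 0.4400
Converged at V/F = 0.4400.

V/F = 0.4400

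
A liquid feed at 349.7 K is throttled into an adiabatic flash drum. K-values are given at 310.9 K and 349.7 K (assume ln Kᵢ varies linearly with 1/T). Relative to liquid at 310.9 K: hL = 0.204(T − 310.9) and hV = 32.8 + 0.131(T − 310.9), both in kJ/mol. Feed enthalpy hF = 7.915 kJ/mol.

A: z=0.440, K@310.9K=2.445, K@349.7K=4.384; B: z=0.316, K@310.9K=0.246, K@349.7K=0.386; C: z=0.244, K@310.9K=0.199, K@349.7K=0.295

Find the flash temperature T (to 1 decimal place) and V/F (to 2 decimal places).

T = 314.3 K, V/F = 0.22

Adiabatic flash: solve Rachford–Rice at each trial T, then check hF = ψ·hV(T) + (1−ψ)·hL(T).
  T = 310.9 K: K = (2.445, 0.246, 0.199), RR gives ψ = 0.180, H_out = 5.920 kJ/mol
  T = 349.7 K: K = (4.384, 0.386, 0.295), RR gives ψ = 0.506, H_out = 23.081 kJ/mol
  T = 330.3 K: K = (3.331, 0.312, 0.245), RR gives ψ = 0.373, H_out = 15.661 kJ/mol
  T = 320.6 K: K = (2.867, 0.278, 0.222), RR gives ψ = 0.289, H_out = 11.261 kJ/mol
  T = 315.8 K: K = (2.653, 0.262, 0.210), RR gives ψ = 0.240, H_out = 8.773 kJ/mol
  T = 313.4 K: K = (2.550, 0.254, 0.205), RR gives ψ = 0.212, H_out = 7.422 kJ/mol
Linear interpolation between T = 313.4 (H_out = 7.422) and T = 315.8 (H_out = 8.773) on hF = 7.915 gives T ≈ 314.3 K, at which ψ = 0.22.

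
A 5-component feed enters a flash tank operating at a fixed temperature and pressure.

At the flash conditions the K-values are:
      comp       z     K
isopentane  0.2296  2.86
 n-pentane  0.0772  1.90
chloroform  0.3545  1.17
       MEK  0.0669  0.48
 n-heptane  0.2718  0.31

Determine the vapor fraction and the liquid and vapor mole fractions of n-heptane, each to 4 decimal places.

ψ = 0.4853, x_n-heptane = 0.4086, y_n-heptane = 0.1267

Rachford–Rice: g(ψ) = Σ zᵢ(Kᵢ−1)/(1+ψ(Kᵢ−1)) = 0.
Check two-phase: ΣzᵢKᵢ = 1.3345 > 1 and Σzᵢ/Kᵢ = 1.4401 > 1, so g(0) = 0.3345 > 0 and g(1) = -0.4401 < 0.
Iterate (Newton) starting at ψ = 0.5:
  ψ = 0.5000: g = -0.00860, g' = -0.5863 → ψ = 0.4853
Converged at ψ = 0.4853.
Compositions from xᵢ = zᵢ/(1+ψ(Kᵢ−1)), yᵢ = Kᵢxᵢ:
  isopentane: x = 0.1207, y = 0.3451
  n-pentane: x = 0.0537, y = 0.1021
  chloroform: x = 0.3275, y = 0.3832
  MEK: x = 0.0895, y = 0.0430
  n-heptane: x = 0.4086, y = 0.1267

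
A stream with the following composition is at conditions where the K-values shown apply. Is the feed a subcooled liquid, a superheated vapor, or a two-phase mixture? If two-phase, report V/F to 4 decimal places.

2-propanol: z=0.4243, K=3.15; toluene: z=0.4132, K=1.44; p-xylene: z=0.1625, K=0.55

ΣzᵢKᵢ = 2.0209; Σzᵢ/Kᵢ = 0.7171.
Since Σzᵢ/Kᵢ < 1 the mixture is above its dew point — single vapor phase.

superheated vapor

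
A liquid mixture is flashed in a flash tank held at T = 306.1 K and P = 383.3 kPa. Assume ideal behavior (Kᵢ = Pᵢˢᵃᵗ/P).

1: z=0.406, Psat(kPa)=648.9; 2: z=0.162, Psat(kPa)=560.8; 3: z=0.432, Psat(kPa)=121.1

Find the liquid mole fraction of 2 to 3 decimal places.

Raoult's law: Kᵢ = Pᵢˢᵃᵗ/P = Pᵢˢᵃᵗ/383.3.
  K_1 = 648.9/383.3 = 1.69293, K_2 = 560.8/383.3 = 1.46308, K_3 = 121.1/383.3 = 0.31594
Newton iteration, V/F⁰ = 0.35:
  V/F = 0.350: g = -0.0976, g' = -0.501 → V/F = 0.155
  V/F = 0.155: g = -0.0067, g' = -0.442 → V/F = 0.140
Converged at V/F = 0.140.
Compositions from xᵢ = zᵢ/(1+V/F(Kᵢ−1)), yᵢ = Kᵢxᵢ:
  1: x = 0.370, y = 0.626
  2: x = 0.152, y = 0.223
  3: x = 0.478, y = 0.151

x_2 = 0.152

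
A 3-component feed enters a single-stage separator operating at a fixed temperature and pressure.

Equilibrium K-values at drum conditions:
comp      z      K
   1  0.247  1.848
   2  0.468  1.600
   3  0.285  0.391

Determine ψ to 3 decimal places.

Newton iteration, ψ⁰ = 0.31:
  ψ = 0.310: g = 0.1887, g' = -0.392 → ψ = 0.792
  ψ = 0.792: g = -0.0194, g' = -0.535 → ψ = 0.755
  ψ = 0.755: g = -0.0005, g' = -0.508 → ψ = 0.754
Converged at ψ = 0.754.

ψ = 0.754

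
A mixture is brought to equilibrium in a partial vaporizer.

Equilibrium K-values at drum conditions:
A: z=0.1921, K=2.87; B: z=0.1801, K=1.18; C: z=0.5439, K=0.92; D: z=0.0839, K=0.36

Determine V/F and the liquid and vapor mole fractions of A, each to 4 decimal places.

Newton–Raphson from V/F = 0.32:
  V/F = 0.3200: g = 0.14321, g' = -0.3262 → V/F = 0.7591
  V/F = 0.7591: g = 0.02624, g' = -0.2532 → V/F = 0.8627
  V/F = 0.8627: g = -0.00111, g' = -0.2781 → V/F = 0.8587
Converged at V/F = 0.8587.
Compositions from xᵢ = zᵢ/(1+V/F(Kᵢ−1)), yᵢ = Kᵢxᵢ:
  A: x = 0.0737, y = 0.2116
  B: x = 0.1560, y = 0.1841
  C: x = 0.5840, y = 0.5373
  D: x = 0.1863, y = 0.0671

V/F = 0.8587, x_A = 0.0737, y_A = 0.2116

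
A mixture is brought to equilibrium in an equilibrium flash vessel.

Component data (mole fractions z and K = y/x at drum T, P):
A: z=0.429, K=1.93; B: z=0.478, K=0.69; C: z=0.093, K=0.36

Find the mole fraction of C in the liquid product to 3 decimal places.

x_C = 0.141

Newton–Raphson from ψ = 0.5:
  ψ = 0.500: g = 0.0094, g' = -0.320 → ψ = 0.530
Converged at ψ = 0.530.
Compositions from xᵢ = zᵢ/(1+ψ(Kᵢ−1)), yᵢ = Kᵢxᵢ:
  A: x = 0.287, y = 0.555
  B: x = 0.572, y = 0.395
  C: x = 0.141, y = 0.051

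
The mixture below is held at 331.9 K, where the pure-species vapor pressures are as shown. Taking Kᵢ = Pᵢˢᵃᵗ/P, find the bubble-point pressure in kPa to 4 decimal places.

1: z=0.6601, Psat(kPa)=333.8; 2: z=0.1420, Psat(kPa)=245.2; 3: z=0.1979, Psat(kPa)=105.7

At the bubble point ψ → 0, so ΣzᵢKᵢ = 1 with Kᵢ = Pᵢˢᵃᵗ/P ⇒ P = ΣzᵢPᵢˢᵃᵗ.
P = 0.6601·333.8 + 0.1420·245.2 + 0.1979·105.7 = 276.0778 kPa

Pbub = 276.0778 kPa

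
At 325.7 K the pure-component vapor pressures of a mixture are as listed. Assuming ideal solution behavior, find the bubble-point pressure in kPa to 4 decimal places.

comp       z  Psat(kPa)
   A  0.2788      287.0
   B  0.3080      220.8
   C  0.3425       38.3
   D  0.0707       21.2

Pbub = 162.6386 kPa

At the bubble point ψ → 0, so ΣzᵢKᵢ = 1 with Kᵢ = Pᵢˢᵃᵗ/P ⇒ P = ΣzᵢPᵢˢᵃᵗ.
P = 0.2788·287.0 + 0.3080·220.8 + 0.3425·38.3 + 0.0707·21.2 = 162.6386 kPa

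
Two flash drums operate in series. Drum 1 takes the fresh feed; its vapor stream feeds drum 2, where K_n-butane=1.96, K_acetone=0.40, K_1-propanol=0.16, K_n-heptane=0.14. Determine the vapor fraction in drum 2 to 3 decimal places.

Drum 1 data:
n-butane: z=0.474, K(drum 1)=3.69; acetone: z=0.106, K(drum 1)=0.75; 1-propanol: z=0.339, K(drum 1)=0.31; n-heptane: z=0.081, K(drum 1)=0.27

Drum 1:
Rachford–Rice: g(ψ₁) = Σ zᵢ(Kᵢ−1)/(1+ψ₁(Kᵢ−1)) = 0.
Feasibility: ΣzᵢKᵢ = 1.956, Σzᵢ/Kᵢ = 1.663 — both > 1, two phases present.
Iterate (Newton) starting at ψ₁ = 0.56:
  ψ₁ = 0.560: g = -0.0033, g' = -1.107 → ψ₁ = 0.557
Converged at ψ₁ = 0.557.
Drum-1 compositions:
  n-butane: x = 0.190, y = 0.700
  acetone: x = 0.123, y = 0.092
  1-propanol: x = 0.551, y = 0.171
  n-heptane: x = 0.137, y = 0.037
Drum-2 feed = drum-1 vapor: z₂ = (0.7001, 0.0924, 0.1707, 0.0369).
Drum 2:
Material balance + equilibrium reduce to Σ zᵢ(Kᵢ−1)/(1+ψ₂(Kᵢ−1)) = 0.
g(0) = ΣzᵢKᵢ − 1 = 0.442 and g(1) = 1 − Σzᵢ/Kᵢ = -0.918, so a root lies in (0, 1).
Iterate (Newton) starting at ψ₂ = 0.7:
  ψ₂ = 0.700: g = -0.1212, g' = -1.211 → ψ₂ = 0.600
  ψ₂ = 0.600: g = -0.0146, g' = -0.947 → ψ₂ = 0.584
Converged at ψ₂ = 0.584.
  n-butane: x = 0.449, y = 0.879
  acetone: x = 0.142, y = 0.057
  1-propanol: x = 0.335, y = 0.054
  n-heptane: x = 0.074, y = 0.010

V/F (drum 2) = 0.584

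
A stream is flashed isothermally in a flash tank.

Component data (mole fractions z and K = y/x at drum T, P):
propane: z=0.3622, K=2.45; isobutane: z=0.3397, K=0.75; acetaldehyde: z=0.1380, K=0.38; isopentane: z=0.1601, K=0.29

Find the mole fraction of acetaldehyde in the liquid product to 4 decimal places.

Newton–Raphson from ψ = 0.42:
  ψ = 0.4200: g = -0.04614, g' = -0.5815 → ψ = 0.3407
  ψ = 0.3407: g = 0.00031, g' = -0.5922 → ψ = 0.3412
Converged at ψ = 0.3412.
Compositions from xᵢ = zᵢ/(1+ψ(Kᵢ−1)), yᵢ = Kᵢxᵢ:
  propane: x = 0.2423, y = 0.5937
  isobutane: x = 0.3714, y = 0.2785
  acetaldehyde: x = 0.1750, y = 0.0665
  isopentane: x = 0.2113, y = 0.0613

x_acetaldehyde = 0.1750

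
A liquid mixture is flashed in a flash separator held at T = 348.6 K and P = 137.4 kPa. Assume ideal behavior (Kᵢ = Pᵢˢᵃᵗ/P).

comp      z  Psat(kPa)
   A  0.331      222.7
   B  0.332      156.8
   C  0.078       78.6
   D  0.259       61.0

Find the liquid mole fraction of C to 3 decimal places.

x_C = 0.091

Raoult's law: Kᵢ = Pᵢˢᵃᵗ/P = Pᵢˢᵃᵗ/137.4.
  K_A = 222.7/137.4 = 1.62082, K_B = 156.8/137.4 = 1.14119, K_C = 78.6/137.4 = 0.57205, K_D = 61.0/137.4 = 0.44396
Let ψ = V/F and solve Σ zᵢ(Kᵢ−1)/(1+ψ(Kᵢ−1)) = 0.
Check two-phase: ΣzᵢKᵢ = 1.075 > 1 and Σzᵢ/Kᵢ = 1.215 > 1, so g(0) = 0.075 > 0 and g(1) = -0.215 < 0.
Newton iteration, ψ⁰ = 0.5:
  ψ = 0.500: g = -0.0413, g' = -0.257 → ψ = 0.339
  ψ = 0.339: g = -0.0020, g' = -0.234 → ψ = 0.330
Converged at ψ = 0.330.
Compositions from xᵢ = zᵢ/(1+ψ(Kᵢ−1)), yᵢ = Kᵢxᵢ:
  A: x = 0.275, y = 0.445
  B: x = 0.317, y = 0.362
  C: x = 0.091, y = 0.052
  D: x = 0.317, y = 0.141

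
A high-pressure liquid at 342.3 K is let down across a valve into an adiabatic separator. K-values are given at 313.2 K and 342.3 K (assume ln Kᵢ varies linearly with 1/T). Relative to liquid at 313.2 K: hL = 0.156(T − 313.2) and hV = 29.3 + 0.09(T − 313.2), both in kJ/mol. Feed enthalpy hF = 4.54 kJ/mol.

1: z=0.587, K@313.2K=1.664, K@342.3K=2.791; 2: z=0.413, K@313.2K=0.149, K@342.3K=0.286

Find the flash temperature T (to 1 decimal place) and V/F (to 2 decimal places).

T = 315.7 K, V/F = 0.14

Adiabatic flash: solve Rachford–Rice at each trial T, then check hF = ψ·hV(T) + (1−ψ)·hL(T).
  T = 313.2 K: K = (1.664, 0.149), RR gives ψ = 0.068, H_out = 1.986 kJ/mol
  T = 342.3 K: K = (2.791, 0.286), RR gives ψ = 0.592, H_out = 20.735 kJ/mol
  T = 327.8 K: K = (2.182, 0.210), RR gives ψ = 0.393, H_out = 13.422 kJ/mol
  T = 320.5 K: K = (1.911, 0.177), RR gives ψ = 0.260, H_out = 8.644 kJ/mol
  T = 316.9 K: K = (1.786, 0.163), RR gives ψ = 0.176, H_out = 5.696 kJ/mol
  T = 315.0 K: K = (1.723, 0.156), RR gives ψ = 0.124, H_out = 3.896 kJ/mol
Linear interpolation between T = 315.0 (H_out = 3.896) and T = 316.9 (H_out = 5.696) on hF = 4.54 gives T ≈ 315.7 K, at which ψ = 0.14.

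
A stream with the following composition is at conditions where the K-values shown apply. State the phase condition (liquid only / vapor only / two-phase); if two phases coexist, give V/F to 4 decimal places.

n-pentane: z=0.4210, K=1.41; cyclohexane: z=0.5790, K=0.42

ΣzᵢKᵢ = 0.8368; Σzᵢ/Kᵢ = 1.6772.
Since ΣzᵢKᵢ < 1 the mixture is below its bubble point — single liquid phase.

liquid only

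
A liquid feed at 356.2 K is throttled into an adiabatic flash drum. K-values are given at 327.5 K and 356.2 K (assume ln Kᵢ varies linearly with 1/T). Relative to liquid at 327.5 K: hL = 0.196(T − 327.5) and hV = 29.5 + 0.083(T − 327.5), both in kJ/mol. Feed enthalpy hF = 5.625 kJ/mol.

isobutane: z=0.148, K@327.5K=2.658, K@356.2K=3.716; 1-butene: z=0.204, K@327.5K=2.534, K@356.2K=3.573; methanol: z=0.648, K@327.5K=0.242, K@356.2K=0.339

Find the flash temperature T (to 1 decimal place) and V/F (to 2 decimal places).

Adiabatic flash: solve Rachford–Rice at each trial T, then check hF = ψ·hV(T) + (1−ψ)·hL(T).
  T = 327.5 K: K = (2.658, 2.534, 0.242), RR gives ψ = 0.056, H_out = 1.646 kJ/mol
  T = 356.2 K: K = (3.716, 3.573, 0.339), RR gives ψ = 0.286, H_out = 13.144 kJ/mol
  T = 341.9 K: K = (3.167, 3.033, 0.289), RR gives ψ = 0.185, H_out = 7.966 kJ/mol
  T = 334.7 K: K = (2.907, 2.777, 0.265), RR gives ψ = 0.125, H_out = 4.995 kJ/mol
  T = 338.3 K: K = (3.035, 2.904, 0.277), RR gives ψ = 0.156, H_out = 6.520 kJ/mol
  T = 336.5 K: K = (2.971, 2.840, 0.271), RR gives ψ = 0.141, H_out = 5.769 kJ/mol
Linear interpolation between T = 334.7 (H_out = 4.995) and T = 336.5 (H_out = 5.769) on hF = 5.625 gives T ≈ 336.2 K, at which ψ = 0.14.

T = 336.2 K, V/F = 0.14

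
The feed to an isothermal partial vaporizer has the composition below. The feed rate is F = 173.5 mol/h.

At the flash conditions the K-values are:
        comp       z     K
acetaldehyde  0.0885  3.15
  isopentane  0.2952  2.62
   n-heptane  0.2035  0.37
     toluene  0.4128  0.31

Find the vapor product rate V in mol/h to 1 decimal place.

V = 37.7 mol/h

Material balance + equilibrium reduce to Σ zᵢ(Kᵢ−1)/(1+ψ(Kᵢ−1)) = 0.
g(0) = ΣzᵢKᵢ − 1 = 0.2555 and g(1) = 1 − Σzᵢ/Kᵢ = -1.0224, so a root lies in (0, 1).
Newton–Raphson from ψ = 0.58:
  ψ = 0.5800: g = -0.34567, g' = -1.0338 → ψ = 0.2456
  ψ = 0.2456: g = -0.02803, g' = -0.9696 → ψ = 0.2167
  ψ = 0.2167: g = 0.00035, g' = -0.9948 → ψ = 0.2171
Converged at ψ = 0.2171.
Then V = ψ·F = 0.2171·173.5 = 37.7 mol/h and L = F − V = 135.8 mol/h.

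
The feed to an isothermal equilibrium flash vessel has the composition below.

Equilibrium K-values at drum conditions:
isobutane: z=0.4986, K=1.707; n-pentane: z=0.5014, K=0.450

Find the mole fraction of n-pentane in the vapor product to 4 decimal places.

Material balance + equilibrium reduce to Σ zᵢ(Kᵢ−1)/(1+V/F(Kᵢ−1)) = 0.
g(0) = ΣzᵢKᵢ − 1 = 0.0767 and g(1) = 1 − Σzᵢ/Kᵢ = -0.4063, so a root lies in (0, 1).
Iterate (Newton) starting at V/F = 0.5:
  V/F = 0.5000: g = -0.11993, g' = -0.4246 → V/F = 0.2175
  V/F = 0.2175: g = -0.00773, g' = -0.3829 → V/F = 0.1974
Converged at V/F = 0.1974.
Compositions from xᵢ = zᵢ/(1+V/F(Kᵢ−1)), yᵢ = Kᵢxᵢ:
  isobutane: x = 0.4375, y = 0.7469
  n-pentane: x = 0.5625, y = 0.2531

y_n-pentane = 0.2531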